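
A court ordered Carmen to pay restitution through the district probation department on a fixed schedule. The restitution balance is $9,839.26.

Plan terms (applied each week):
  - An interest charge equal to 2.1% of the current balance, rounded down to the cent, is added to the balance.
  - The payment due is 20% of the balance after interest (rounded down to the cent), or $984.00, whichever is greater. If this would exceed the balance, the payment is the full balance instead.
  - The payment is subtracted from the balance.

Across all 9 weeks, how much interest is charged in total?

# | Opening | Interest | Payment | End bal
1 | $9,839.26 | $206.62 | $2,009.17 | $8,036.71
2 | $8,036.71 | $168.77 | $1,641.09 | $6,564.39
3 | $6,564.39 | $137.85 | $1,340.44 | $5,361.80
4 | $5,361.80 | $112.59 | $1,094.87 | $4,379.52
5 | $4,379.52 | $91.96 | $984.00 | $3,487.48
6 | $3,487.48 | $73.23 | $984.00 | $2,576.71
7 | $2,576.71 | $54.11 | $984.00 | $1,646.82
8 | $1,646.82 | $34.58 | $984.00 | $697.40
9 | $697.40 | $14.64 | $712.04 | $0.00
Total interest: $206.62 + $168.77 + $137.85 + $112.59 + $91.96 + $73.23 + $54.11 + $34.58 + $14.64 = $894.35

$894.35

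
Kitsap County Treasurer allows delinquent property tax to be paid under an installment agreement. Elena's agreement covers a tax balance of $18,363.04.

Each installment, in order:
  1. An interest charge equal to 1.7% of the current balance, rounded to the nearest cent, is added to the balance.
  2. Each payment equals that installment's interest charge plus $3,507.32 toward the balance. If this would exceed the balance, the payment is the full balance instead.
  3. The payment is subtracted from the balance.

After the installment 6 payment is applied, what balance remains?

Installment 1: opening $18,363.04; interest $312.17 → $18,675.21; payment $3,819.49; balance $14,855.72
Installment 2: opening $14,855.72; interest $252.55 → $15,108.27; payment $3,759.87; balance $11,348.40
Installment 3: opening $11,348.40; interest $192.92 → $11,541.32; payment $3,700.24; balance $7,841.08
Installment 4: opening $7,841.08; interest $133.30 → $7,974.38; payment $3,640.62; balance $4,333.76
Installment 5: opening $4,333.76; interest $73.67 → $4,407.43; payment $3,580.99; balance $826.44
Installment 6: opening $826.44; interest $14.05 → $840.49; payment $840.49; balance $0.00

$0.00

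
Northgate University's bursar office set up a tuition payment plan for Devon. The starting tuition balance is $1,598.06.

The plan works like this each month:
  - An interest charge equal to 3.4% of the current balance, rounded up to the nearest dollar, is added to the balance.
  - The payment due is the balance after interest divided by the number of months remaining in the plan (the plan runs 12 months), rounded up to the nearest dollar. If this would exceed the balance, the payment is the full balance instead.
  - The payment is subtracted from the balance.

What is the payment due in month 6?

$163.00

# | Opening | Interest | Payment | End bal
1 | $1,598.06 | $55.00 | $138.00 | $1,515.06
2 | $1,515.06 | $52.00 | $143.00 | $1,424.06
3 | $1,424.06 | $49.00 | $148.00 | $1,325.06
4 | $1,325.06 | $46.00 | $153.00 | $1,218.06
5 | $1,218.06 | $42.00 | $158.00 | $1,102.06
6 | $1,102.06 | $38.00 | $163.00 | $977.06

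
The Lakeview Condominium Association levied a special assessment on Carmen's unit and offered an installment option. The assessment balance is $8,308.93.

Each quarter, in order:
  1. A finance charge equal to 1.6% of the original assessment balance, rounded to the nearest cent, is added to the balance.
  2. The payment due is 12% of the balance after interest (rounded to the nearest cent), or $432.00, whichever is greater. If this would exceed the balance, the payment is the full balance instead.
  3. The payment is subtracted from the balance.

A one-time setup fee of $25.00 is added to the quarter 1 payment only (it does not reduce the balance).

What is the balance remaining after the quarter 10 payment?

$2,996.90

Quarter 1: $8,308.93 +$132.94 interest = $8,441.87; pay $1,013.02 (+ $25.00 fee) → $7,428.85
Quarter 2: $7,428.85 +$132.94 interest = $7,561.79; pay $907.41 → $6,654.38
Quarter 3: $6,654.38 +$132.94 interest = $6,787.32; pay $814.48 → $5,972.84
Quarter 4: $5,972.84 +$132.94 interest = $6,105.78; pay $732.69 → $5,373.09
Quarter 5: $5,373.09 +$132.94 interest = $5,506.03; pay $660.72 → $4,845.31
Quarter 6: $4,845.31 +$132.94 interest = $4,978.25; pay $597.39 → $4,380.86
Quarter 7: $4,380.86 +$132.94 interest = $4,513.80; pay $541.66 → $3,972.14
Quarter 8: $3,972.14 +$132.94 interest = $4,105.08; pay $492.61 → $3,612.47
Quarter 9: $3,612.47 +$132.94 interest = $3,745.41; pay $449.45 → $3,295.96
Quarter 10: $3,295.96 +$132.94 interest = $3,428.90; pay $432.00 → $2,996.90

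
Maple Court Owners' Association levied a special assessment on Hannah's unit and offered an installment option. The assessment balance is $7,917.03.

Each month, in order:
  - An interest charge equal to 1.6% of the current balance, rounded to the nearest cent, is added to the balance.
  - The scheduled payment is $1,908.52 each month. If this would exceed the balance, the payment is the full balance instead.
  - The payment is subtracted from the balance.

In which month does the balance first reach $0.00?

Month 1: $7,917.03 +$126.67 interest = $8,043.70; pay $1,908.52 → $6,135.18
Month 2: $6,135.18 +$98.16 interest = $6,233.34; pay $1,908.52 → $4,324.82
Month 3: $4,324.82 +$69.20 interest = $4,394.02; pay $1,908.52 → $2,485.50
Month 4: $2,485.50 +$39.77 interest = $2,525.27; pay $1,908.52 → $616.75
Month 5: $616.75 +$9.87 interest = $626.62; pay $626.62 → $0.00
Balance reaches $0.00 in month 5.

5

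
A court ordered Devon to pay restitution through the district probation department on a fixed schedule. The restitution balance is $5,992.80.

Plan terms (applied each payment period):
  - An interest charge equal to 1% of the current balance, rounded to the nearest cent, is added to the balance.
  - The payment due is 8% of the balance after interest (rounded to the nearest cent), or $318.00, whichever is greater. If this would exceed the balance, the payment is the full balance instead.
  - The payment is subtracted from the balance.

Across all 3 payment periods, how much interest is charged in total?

$167.36

Payment period 1: opening $5,992.80; interest $59.93 → $6,052.73; payment $484.22; balance $5,568.51
Payment period 2: opening $5,568.51; interest $55.69 → $5,624.20; payment $449.94; balance $5,174.26
Payment period 3: opening $5,174.26; interest $51.74 → $5,226.00; payment $418.08; balance $4,807.92
Total interest: $59.93 + $55.69 + $51.74 = $167.36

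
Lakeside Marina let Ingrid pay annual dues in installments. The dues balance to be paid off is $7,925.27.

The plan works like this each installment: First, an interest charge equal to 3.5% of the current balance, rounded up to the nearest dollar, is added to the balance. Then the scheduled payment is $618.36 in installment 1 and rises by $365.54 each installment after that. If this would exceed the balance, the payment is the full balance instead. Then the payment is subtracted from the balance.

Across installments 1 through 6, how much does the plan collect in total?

$9,142.27

# | Opening | Interest | Payment | End bal
1 | $7,925.27 | $278.00 | $618.36 | $7,584.91
2 | $7,584.91 | $266.00 | $983.90 | $6,867.01
3 | $6,867.01 | $241.00 | $1,349.44 | $5,758.57
4 | $5,758.57 | $202.00 | $1,714.98 | $4,245.59
5 | $4,245.59 | $149.00 | $2,080.52 | $2,314.07
6 | $2,314.07 | $81.00 | $2,395.07 | $0.00
Total paid: $9,142.27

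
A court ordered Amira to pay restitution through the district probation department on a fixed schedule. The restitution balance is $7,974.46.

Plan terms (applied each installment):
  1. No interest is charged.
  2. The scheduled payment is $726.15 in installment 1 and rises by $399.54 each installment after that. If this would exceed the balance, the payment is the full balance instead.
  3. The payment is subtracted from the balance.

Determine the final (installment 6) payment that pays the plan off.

$348.31

# | Opening | Payment | End bal
1 | $7,974.46 | $726.15 | $7,248.31
2 | $7,248.31 | $1,125.69 | $6,122.62
3 | $6,122.62 | $1,525.23 | $4,597.39
4 | $4,597.39 | $1,924.77 | $2,672.62
5 | $2,672.62 | $2,324.31 | $348.31
6 | $348.31 | $348.31 | $0.00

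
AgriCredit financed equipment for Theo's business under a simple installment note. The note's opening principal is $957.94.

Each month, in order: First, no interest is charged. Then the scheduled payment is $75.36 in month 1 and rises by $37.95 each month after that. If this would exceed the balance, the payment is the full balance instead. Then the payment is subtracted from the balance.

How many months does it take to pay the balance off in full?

6

Month 1: opening $957.94; payment $75.36; balance $882.58
Month 2: opening $882.58; payment $113.31; balance $769.27
Month 3: opening $769.27; payment $151.26; balance $618.01
Month 4: opening $618.01; payment $189.21; balance $428.80
Month 5: opening $428.80; payment $227.16; balance $201.64
Month 6: opening $201.64; payment $201.64; balance $0.00
Balance reaches $0.00 in month 6.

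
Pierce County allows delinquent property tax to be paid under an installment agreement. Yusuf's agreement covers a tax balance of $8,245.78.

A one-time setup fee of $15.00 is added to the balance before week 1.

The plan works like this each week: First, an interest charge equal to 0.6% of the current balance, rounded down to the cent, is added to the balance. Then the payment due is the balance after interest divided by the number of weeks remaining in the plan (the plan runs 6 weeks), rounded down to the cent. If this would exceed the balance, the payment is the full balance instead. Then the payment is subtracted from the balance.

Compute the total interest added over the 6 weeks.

# | Opening | Interest | Payment | End bal
1 | $8,260.78 | $49.56 | $1,385.05 | $6,925.29
2 | $6,925.29 | $41.55 | $1,393.36 | $5,573.48
3 | $5,573.48 | $33.44 | $1,401.73 | $4,205.19
4 | $4,205.19 | $25.23 | $1,410.14 | $2,820.28
5 | $2,820.28 | $16.92 | $1,418.60 | $1,418.60
6 | $1,418.60 | $8.51 | $1,427.11 | $0.00
Total interest: $49.56 + $41.55 + $33.44 + $25.23 + $16.92 + $8.51 = $175.21

$175.21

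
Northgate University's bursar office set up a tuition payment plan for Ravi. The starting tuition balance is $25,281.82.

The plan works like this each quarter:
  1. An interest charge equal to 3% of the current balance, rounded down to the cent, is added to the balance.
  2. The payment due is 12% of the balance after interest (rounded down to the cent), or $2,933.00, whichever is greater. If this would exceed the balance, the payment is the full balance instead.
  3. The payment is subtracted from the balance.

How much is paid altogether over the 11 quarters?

Quarter 1: $25,281.82 +$758.45 interest = $26,040.27; pay $3,124.83 → $22,915.44
Quarter 2: $22,915.44 +$687.46 interest = $23,602.90; pay $2,933.00 → $20,669.90
Quarter 3: $20,669.90 +$620.09 interest = $21,289.99; pay $2,933.00 → $18,356.99
Quarter 4: $18,356.99 +$550.70 interest = $18,907.69; pay $2,933.00 → $15,974.69
Quarter 5: $15,974.69 +$479.24 interest = $16,453.93; pay $2,933.00 → $13,520.93
Quarter 6: $13,520.93 +$405.62 interest = $13,926.55; pay $2,933.00 → $10,993.55
Quarter 7: $10,993.55 +$329.80 interest = $11,323.35; pay $2,933.00 → $8,390.35
Quarter 8: $8,390.35 +$251.71 interest = $8,642.06; pay $2,933.00 → $5,709.06
Quarter 9: $5,709.06 +$171.27 interest = $5,880.33; pay $2,933.00 → $2,947.33
Quarter 10: $2,947.33 +$88.41 interest = $3,035.74; pay $2,933.00 → $102.74
Quarter 11: $102.74 +$3.08 interest = $105.82; pay $105.82 → $0.00
Total paid: $29,627.65

$29,627.65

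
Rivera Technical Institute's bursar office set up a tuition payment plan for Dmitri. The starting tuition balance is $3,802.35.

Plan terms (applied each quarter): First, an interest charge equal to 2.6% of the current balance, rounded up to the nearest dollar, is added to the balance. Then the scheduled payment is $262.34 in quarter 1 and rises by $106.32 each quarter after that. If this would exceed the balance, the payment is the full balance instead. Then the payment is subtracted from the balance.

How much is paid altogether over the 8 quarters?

$4,312.35

Quarter 1: $3,802.35 +$99.00 interest = $3,901.35; pay $262.34 → $3,639.01
Quarter 2: $3,639.01 +$95.00 interest = $3,734.01; pay $368.66 → $3,365.35
Quarter 3: $3,365.35 +$88.00 interest = $3,453.35; pay $474.98 → $2,978.37
Quarter 4: $2,978.37 +$78.00 interest = $3,056.37; pay $581.30 → $2,475.07
Quarter 5: $2,475.07 +$65.00 interest = $2,540.07; pay $687.62 → $1,852.45
Quarter 6: $1,852.45 +$49.00 interest = $1,901.45; pay $793.94 → $1,107.51
Quarter 7: $1,107.51 +$29.00 interest = $1,136.51; pay $900.26 → $236.25
Quarter 8: $236.25 +$7.00 interest = $243.25; pay $243.25 → $0.00
Total paid: $4,312.35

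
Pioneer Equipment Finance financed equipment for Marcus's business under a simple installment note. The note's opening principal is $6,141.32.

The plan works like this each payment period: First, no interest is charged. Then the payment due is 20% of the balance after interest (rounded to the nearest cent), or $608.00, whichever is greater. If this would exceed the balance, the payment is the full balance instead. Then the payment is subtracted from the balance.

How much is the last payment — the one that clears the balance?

# | Opening | Payment | End bal
1 | $6,141.32 | $1,228.26 | $4,913.06
2 | $4,913.06 | $982.61 | $3,930.45
3 | $3,930.45 | $786.09 | $3,144.36
4 | $3,144.36 | $628.87 | $2,515.49
5 | $2,515.49 | $608.00 | $1,907.49
6 | $1,907.49 | $608.00 | $1,299.49
7 | $1,299.49 | $608.00 | $691.49
8 | $691.49 | $608.00 | $83.49
9 | $83.49 | $83.49 | $0.00

$83.49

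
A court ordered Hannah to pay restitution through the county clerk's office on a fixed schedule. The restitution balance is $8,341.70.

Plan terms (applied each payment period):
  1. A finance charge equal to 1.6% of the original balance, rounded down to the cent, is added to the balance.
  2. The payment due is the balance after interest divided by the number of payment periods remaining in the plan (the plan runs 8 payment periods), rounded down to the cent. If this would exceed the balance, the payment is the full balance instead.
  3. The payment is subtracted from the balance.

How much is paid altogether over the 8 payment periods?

$9,409.38

# | Opening | Interest | Payment | End bal
1 | $8,341.70 | $133.46 | $1,059.39 | $7,415.77
2 | $7,415.77 | $133.46 | $1,078.46 | $6,470.77
3 | $6,470.77 | $133.46 | $1,100.70 | $5,503.53
4 | $5,503.53 | $133.46 | $1,127.39 | $4,509.60
5 | $4,509.60 | $133.46 | $1,160.76 | $3,482.30
6 | $3,482.30 | $133.46 | $1,205.25 | $2,410.51
7 | $2,410.51 | $133.46 | $1,271.98 | $1,271.99
8 | $1,271.99 | $133.46 | $1,405.45 | $0.00
Total paid: $9,409.38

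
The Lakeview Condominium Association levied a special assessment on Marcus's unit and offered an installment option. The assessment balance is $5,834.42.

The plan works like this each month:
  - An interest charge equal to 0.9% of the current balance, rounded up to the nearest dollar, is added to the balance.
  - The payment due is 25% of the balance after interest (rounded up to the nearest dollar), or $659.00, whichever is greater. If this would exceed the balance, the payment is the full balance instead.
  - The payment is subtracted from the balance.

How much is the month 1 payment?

$1,472.00

Month 1: opening $5,834.42; interest $53.00 → $5,887.42; payment $1,472.00; balance $4,415.42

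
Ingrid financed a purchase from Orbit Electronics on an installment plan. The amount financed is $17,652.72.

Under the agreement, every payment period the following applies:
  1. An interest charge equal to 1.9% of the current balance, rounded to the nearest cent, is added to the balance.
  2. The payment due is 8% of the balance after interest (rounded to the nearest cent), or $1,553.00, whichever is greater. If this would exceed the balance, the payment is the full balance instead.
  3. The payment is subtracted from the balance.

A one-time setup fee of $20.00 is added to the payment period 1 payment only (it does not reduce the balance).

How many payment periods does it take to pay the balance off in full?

13

Payment period 1: opening $17,652.72; interest $335.40 → $17,988.12; payment $1,553.00 (+ $20.00 fee); balance $16,435.12
Payment period 2: opening $16,435.12; interest $312.27 → $16,747.39; payment $1,553.00; balance $15,194.39
Payment period 3: opening $15,194.39; interest $288.69 → $15,483.08; payment $1,553.00; balance $13,930.08
Payment period 4: opening $13,930.08; interest $264.67 → $14,194.75; payment $1,553.00; balance $12,641.75
Payment period 5: opening $12,641.75; interest $240.19 → $12,881.94; payment $1,553.00; balance $11,328.94
Payment period 6: opening $11,328.94; interest $215.25 → $11,544.19; payment $1,553.00; balance $9,991.19
Payment period 7: opening $9,991.19; interest $189.83 → $10,181.02; payment $1,553.00; balance $8,628.02
Payment period 8: opening $8,628.02; interest $163.93 → $8,791.95; payment $1,553.00; balance $7,238.95
Payment period 9: opening $7,238.95; interest $137.54 → $7,376.49; payment $1,553.00; balance $5,823.49
Payment period 10: opening $5,823.49; interest $110.65 → $5,934.14; payment $1,553.00; balance $4,381.14
Payment period 11: opening $4,381.14; interest $83.24 → $4,464.38; payment $1,553.00; balance $2,911.38
Payment period 12: opening $2,911.38; interest $55.32 → $2,966.70; payment $1,553.00; balance $1,413.70
Payment period 13: opening $1,413.70; interest $26.86 → $1,440.56; payment $1,440.56; balance $0.00
Balance reaches $0.00 in payment period 13.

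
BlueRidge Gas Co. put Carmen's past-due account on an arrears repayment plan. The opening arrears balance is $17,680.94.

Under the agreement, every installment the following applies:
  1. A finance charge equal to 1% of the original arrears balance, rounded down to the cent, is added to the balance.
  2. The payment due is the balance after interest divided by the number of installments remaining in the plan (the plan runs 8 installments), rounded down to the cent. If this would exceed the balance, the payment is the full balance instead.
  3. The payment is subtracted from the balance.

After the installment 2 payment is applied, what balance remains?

Installment 1: $17,680.94 +$176.80 interest = $17,857.74; pay $2,232.21 → $15,625.53
Installment 2: $15,625.53 +$176.80 interest = $15,802.33; pay $2,257.47 → $13,544.86

$13,544.86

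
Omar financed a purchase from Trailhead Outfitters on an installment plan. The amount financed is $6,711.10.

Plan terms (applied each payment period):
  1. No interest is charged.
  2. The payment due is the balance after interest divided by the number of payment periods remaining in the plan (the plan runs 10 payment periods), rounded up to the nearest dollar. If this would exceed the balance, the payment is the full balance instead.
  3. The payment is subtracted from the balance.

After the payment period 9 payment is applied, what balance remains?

Payment period 1: $6,711.10 − $672.00 → $6,039.10
Payment period 2: $6,039.10 − $672.00 → $5,367.10
Payment period 3: $5,367.10 − $671.00 → $4,696.10
Payment period 4: $4,696.10 − $671.00 → $4,025.10
Payment period 5: $4,025.10 − $671.00 → $3,354.10
Payment period 6: $3,354.10 − $671.00 → $2,683.10
Payment period 7: $2,683.10 − $671.00 → $2,012.10
Payment period 8: $2,012.10 − $671.00 → $1,341.10
Payment period 9: $1,341.10 − $671.00 → $670.10

$670.10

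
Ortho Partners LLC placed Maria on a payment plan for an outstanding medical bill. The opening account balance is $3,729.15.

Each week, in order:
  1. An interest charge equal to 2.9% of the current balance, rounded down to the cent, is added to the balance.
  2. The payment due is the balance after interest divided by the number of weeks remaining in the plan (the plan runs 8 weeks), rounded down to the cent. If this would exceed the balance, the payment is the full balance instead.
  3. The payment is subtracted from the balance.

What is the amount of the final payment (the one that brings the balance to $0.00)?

$585.92

# | Opening | Interest | Payment | End bal
1 | $3,729.15 | $108.14 | $479.66 | $3,357.63
2 | $3,357.63 | $97.37 | $493.57 | $2,961.43
3 | $2,961.43 | $85.88 | $507.88 | $2,539.43
4 | $2,539.43 | $73.64 | $522.61 | $2,090.46
5 | $2,090.46 | $60.62 | $537.77 | $1,613.31
6 | $1,613.31 | $46.78 | $553.36 | $1,106.73
7 | $1,106.73 | $32.09 | $569.41 | $569.41
8 | $569.41 | $16.51 | $585.92 | $0.00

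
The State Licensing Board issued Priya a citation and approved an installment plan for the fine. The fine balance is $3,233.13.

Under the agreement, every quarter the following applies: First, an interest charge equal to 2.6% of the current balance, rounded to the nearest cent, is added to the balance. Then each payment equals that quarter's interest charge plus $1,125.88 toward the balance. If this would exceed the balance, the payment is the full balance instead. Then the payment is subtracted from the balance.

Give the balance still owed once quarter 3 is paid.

# | Opening | Interest | Payment | End bal
1 | $3,233.13 | $84.06 | $1,209.94 | $2,107.25
2 | $2,107.25 | $54.79 | $1,180.67 | $981.37
3 | $981.37 | $25.52 | $1,006.89 | $0.00

$0.00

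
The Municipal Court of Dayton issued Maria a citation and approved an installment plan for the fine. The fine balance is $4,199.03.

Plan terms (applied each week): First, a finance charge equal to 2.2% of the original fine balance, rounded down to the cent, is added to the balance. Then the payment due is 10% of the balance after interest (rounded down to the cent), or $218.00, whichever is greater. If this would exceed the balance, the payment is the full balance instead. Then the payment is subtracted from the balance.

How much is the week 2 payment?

# | Opening | Interest | Payment | End bal
1 | $4,199.03 | $92.37 | $429.14 | $3,862.26
2 | $3,862.26 | $92.37 | $395.46 | $3,559.17

$395.46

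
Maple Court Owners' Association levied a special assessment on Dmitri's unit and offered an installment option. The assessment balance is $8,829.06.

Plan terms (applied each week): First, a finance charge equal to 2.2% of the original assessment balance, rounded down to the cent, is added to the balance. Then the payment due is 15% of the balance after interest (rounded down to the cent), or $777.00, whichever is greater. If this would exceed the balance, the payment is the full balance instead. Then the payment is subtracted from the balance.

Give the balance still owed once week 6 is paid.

$3,947.03

Week 1: opening $8,829.06; interest $194.23 → $9,023.29; payment $1,353.49; balance $7,669.80
Week 2: opening $7,669.80; interest $194.23 → $7,864.03; payment $1,179.60; balance $6,684.43
Week 3: opening $6,684.43; interest $194.23 → $6,878.66; payment $1,031.79; balance $5,846.87
Week 4: opening $5,846.87; interest $194.23 → $6,041.10; payment $906.16; balance $5,134.94
Week 5: opening $5,134.94; interest $194.23 → $5,329.17; payment $799.37; balance $4,529.80
Week 6: opening $4,529.80; interest $194.23 → $4,724.03; payment $777.00; balance $3,947.03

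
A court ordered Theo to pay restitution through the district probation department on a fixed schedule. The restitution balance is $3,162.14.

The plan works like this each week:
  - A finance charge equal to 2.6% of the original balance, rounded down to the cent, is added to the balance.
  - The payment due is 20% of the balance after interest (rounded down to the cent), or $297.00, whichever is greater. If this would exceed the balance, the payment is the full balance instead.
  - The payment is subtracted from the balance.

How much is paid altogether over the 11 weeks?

$4,066.45

# | Opening | Interest | Payment | End bal
1 | $3,162.14 | $82.21 | $648.87 | $2,595.48
2 | $2,595.48 | $82.21 | $535.53 | $2,142.16
3 | $2,142.16 | $82.21 | $444.87 | $1,779.50
4 | $1,779.50 | $82.21 | $372.34 | $1,489.37
5 | $1,489.37 | $82.21 | $314.31 | $1,257.27
6 | $1,257.27 | $82.21 | $297.00 | $1,042.48
7 | $1,042.48 | $82.21 | $297.00 | $827.69
8 | $827.69 | $82.21 | $297.00 | $612.90
9 | $612.90 | $82.21 | $297.00 | $398.11
10 | $398.11 | $82.21 | $297.00 | $183.32
11 | $183.32 | $82.21 | $265.53 | $0.00
Total paid: $4,066.45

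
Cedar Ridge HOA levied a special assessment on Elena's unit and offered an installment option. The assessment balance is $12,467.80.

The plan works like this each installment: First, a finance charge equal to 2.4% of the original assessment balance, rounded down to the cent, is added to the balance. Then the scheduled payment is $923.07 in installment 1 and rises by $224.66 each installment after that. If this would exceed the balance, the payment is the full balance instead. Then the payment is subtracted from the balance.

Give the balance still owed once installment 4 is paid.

$8,624.44

# | Opening | Interest | Payment | End bal
1 | $12,467.80 | $299.22 | $923.07 | $11,843.95
2 | $11,843.95 | $299.22 | $1,147.73 | $10,995.44
3 | $10,995.44 | $299.22 | $1,372.39 | $9,922.27
4 | $9,922.27 | $299.22 | $1,597.05 | $8,624.44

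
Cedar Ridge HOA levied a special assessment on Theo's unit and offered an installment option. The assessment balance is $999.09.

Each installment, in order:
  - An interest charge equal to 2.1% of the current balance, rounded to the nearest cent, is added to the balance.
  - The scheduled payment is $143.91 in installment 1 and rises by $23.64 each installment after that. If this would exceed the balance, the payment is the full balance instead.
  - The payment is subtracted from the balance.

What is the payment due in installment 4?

Installment 1: $999.09 +$20.98 interest = $1,020.07; pay $143.91 → $876.16
Installment 2: $876.16 +$18.40 interest = $894.56; pay $167.55 → $727.01
Installment 3: $727.01 +$15.27 interest = $742.28; pay $191.19 → $551.09
Installment 4: $551.09 +$11.57 interest = $562.66; pay $214.83 → $347.83

$214.83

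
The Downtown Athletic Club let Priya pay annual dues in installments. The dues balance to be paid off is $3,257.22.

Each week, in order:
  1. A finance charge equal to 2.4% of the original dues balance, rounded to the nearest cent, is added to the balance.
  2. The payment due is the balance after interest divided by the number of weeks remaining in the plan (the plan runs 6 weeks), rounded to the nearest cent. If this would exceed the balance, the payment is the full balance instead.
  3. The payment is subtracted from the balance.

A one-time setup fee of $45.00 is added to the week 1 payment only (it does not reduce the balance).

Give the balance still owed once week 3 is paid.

# | Opening | Interest | Payment | Fee | End bal
1 | $3,257.22 | $78.17 | $555.90 | $45.00 | $2,779.49
2 | $2,779.49 | $78.17 | $571.53 | — | $2,286.13
3 | $2,286.13 | $78.17 | $591.08 | — | $1,773.22

$1,773.22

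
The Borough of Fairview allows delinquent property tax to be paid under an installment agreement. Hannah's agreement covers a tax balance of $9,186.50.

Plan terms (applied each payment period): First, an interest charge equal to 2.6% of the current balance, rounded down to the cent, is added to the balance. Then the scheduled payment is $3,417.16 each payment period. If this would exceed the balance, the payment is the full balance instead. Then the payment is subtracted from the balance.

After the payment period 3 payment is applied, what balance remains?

$0.00

# | Opening | Interest | Payment | End bal
1 | $9,186.50 | $238.84 | $3,417.16 | $6,008.18
2 | $6,008.18 | $156.21 | $3,417.16 | $2,747.23
3 | $2,747.23 | $71.42 | $2,818.65 | $0.00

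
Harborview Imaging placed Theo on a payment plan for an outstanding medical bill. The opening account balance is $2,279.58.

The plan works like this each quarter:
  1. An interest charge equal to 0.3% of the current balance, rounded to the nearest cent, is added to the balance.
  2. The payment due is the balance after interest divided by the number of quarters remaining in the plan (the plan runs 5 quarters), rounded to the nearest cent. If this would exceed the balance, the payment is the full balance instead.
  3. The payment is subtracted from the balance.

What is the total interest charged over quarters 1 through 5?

Quarter 1: opening $2,279.58; interest $6.84 → $2,286.42; payment $457.28; balance $1,829.14
Quarter 2: opening $1,829.14; interest $5.49 → $1,834.63; payment $458.66; balance $1,375.97
Quarter 3: opening $1,375.97; interest $4.13 → $1,380.10; payment $460.03; balance $920.07
Quarter 4: opening $920.07; interest $2.76 → $922.83; payment $461.42; balance $461.41
Quarter 5: opening $461.41; interest $1.38 → $462.79; payment $462.79; balance $0.00
Total interest: $6.84 + $5.49 + $4.13 + $2.76 + $1.38 = $20.60

$20.60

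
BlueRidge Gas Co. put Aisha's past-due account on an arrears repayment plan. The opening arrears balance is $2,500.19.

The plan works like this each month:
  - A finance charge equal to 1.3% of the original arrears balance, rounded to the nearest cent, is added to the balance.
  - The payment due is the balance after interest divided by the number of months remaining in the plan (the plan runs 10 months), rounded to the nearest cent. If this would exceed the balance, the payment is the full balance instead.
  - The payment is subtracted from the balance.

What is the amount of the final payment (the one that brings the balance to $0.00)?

# | Opening | Interest | Payment | End bal
1 | $2,500.19 | $32.50 | $253.27 | $2,279.42
2 | $2,279.42 | $32.50 | $256.88 | $2,055.04
3 | $2,055.04 | $32.50 | $260.94 | $1,826.60
4 | $1,826.60 | $32.50 | $265.59 | $1,593.51
5 | $1,593.51 | $32.50 | $271.00 | $1,355.01
6 | $1,355.01 | $32.50 | $277.50 | $1,110.01
7 | $1,110.01 | $32.50 | $285.63 | $856.88
8 | $856.88 | $32.50 | $296.46 | $592.92
9 | $592.92 | $32.50 | $312.71 | $312.71
10 | $312.71 | $32.50 | $345.21 | $0.00

$345.21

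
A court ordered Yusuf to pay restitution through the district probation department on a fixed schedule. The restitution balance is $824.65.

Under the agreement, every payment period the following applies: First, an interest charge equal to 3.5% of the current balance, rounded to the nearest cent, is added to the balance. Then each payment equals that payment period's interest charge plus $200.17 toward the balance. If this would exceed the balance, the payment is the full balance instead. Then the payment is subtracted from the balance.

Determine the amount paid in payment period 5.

$24.81

Payment period 1: opening $824.65; interest $28.86 → $853.51; payment $229.03; balance $624.48
Payment period 2: opening $624.48; interest $21.86 → $646.34; payment $222.03; balance $424.31
Payment period 3: opening $424.31; interest $14.85 → $439.16; payment $215.02; balance $224.14
Payment period 4: opening $224.14; interest $7.84 → $231.98; payment $208.01; balance $23.97
Payment period 5: opening $23.97; interest $0.84 → $24.81; payment $24.81; balance $0.00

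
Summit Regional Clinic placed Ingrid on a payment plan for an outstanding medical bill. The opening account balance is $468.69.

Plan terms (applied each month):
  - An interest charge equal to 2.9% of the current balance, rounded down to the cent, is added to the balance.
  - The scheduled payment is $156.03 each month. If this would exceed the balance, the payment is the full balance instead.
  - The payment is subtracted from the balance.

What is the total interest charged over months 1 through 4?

# | Opening | Interest | Payment | End bal
1 | $468.69 | $13.59 | $156.03 | $326.25
2 | $326.25 | $9.46 | $156.03 | $179.68
3 | $179.68 | $5.21 | $156.03 | $28.86
4 | $28.86 | $0.83 | $29.69 | $0.00
Total interest: $13.59 + $9.46 + $5.21 + $0.83 = $29.09

$29.09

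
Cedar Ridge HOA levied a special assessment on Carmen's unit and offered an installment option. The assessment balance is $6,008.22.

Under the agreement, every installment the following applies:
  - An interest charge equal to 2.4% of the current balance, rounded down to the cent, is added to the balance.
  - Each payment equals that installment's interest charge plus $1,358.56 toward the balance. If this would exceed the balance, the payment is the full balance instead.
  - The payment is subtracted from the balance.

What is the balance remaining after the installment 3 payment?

$1,932.54

Installment 1: opening $6,008.22; interest $144.19 → $6,152.41; payment $1,502.75; balance $4,649.66
Installment 2: opening $4,649.66; interest $111.59 → $4,761.25; payment $1,470.15; balance $3,291.10
Installment 3: opening $3,291.10; interest $78.98 → $3,370.08; payment $1,437.54; balance $1,932.54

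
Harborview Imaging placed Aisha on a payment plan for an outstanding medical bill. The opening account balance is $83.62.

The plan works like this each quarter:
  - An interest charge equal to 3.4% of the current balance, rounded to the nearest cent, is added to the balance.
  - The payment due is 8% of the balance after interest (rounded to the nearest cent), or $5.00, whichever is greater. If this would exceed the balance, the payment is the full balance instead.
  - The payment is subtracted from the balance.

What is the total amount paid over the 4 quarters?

$25.71

Quarter 1: opening $83.62; interest $2.84 → $86.46; payment $6.92; balance $79.54
Quarter 2: opening $79.54; interest $2.70 → $82.24; payment $6.58; balance $75.66
Quarter 3: opening $75.66; interest $2.57 → $78.23; payment $6.26; balance $71.97
Quarter 4: opening $71.97; interest $2.45 → $74.42; payment $5.95; balance $68.47
Total paid: $25.71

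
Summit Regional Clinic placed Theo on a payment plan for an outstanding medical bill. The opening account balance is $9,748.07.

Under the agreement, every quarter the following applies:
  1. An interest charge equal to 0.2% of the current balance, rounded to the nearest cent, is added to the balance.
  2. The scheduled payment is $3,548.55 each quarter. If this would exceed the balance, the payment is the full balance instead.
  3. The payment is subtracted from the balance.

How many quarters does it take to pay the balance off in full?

3

Quarter 1: opening $9,748.07; interest $19.50 → $9,767.57; payment $3,548.55; balance $6,219.02
Quarter 2: opening $6,219.02; interest $12.44 → $6,231.46; payment $3,548.55; balance $2,682.91
Quarter 3: opening $2,682.91; interest $5.37 → $2,688.28; payment $2,688.28; balance $0.00
Balance reaches $0.00 in quarter 3.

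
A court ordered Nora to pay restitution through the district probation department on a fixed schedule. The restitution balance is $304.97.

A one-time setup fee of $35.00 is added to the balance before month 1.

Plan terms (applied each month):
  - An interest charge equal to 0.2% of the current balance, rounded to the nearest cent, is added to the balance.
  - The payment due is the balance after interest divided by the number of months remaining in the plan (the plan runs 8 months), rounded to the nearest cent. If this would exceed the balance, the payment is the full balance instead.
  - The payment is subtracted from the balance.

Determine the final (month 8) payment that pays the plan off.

Month 1: opening $339.97; interest $0.68 → $340.65; payment $42.58; balance $298.07
Month 2: opening $298.07; interest $0.60 → $298.67; payment $42.67; balance $256.00
Month 3: opening $256.00; interest $0.51 → $256.51; payment $42.75; balance $213.76
Month 4: opening $213.76; interest $0.43 → $214.19; payment $42.84; balance $171.35
Month 5: opening $171.35; interest $0.34 → $171.69; payment $42.92; balance $128.77
Month 6: opening $128.77; interest $0.26 → $129.03; payment $43.01; balance $86.02
Month 7: opening $86.02; interest $0.17 → $86.19; payment $43.10; balance $43.09
Month 8: opening $43.09; interest $0.09 → $43.18; payment $43.18; balance $0.00

$43.18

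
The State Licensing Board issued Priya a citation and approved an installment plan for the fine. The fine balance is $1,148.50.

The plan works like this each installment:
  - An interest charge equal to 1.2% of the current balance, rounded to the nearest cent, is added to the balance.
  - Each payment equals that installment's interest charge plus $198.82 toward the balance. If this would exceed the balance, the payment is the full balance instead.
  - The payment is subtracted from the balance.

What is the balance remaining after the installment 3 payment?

$552.04

Installment 1: $1,148.50 +$13.78 interest = $1,162.28; pay $212.60 → $949.68
Installment 2: $949.68 +$11.40 interest = $961.08; pay $210.22 → $750.86
Installment 3: $750.86 +$9.01 interest = $759.87; pay $207.83 → $552.04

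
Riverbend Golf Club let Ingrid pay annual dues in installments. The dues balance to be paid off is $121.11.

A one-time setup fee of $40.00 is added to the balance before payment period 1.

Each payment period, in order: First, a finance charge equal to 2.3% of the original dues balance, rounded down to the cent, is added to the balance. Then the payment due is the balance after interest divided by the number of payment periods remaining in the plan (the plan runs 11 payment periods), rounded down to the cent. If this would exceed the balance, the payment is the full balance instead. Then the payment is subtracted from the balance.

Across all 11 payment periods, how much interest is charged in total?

# | Opening | Interest | Payment | End bal
1 | $161.11 | $2.78 | $14.89 | $149.00
2 | $149.00 | $2.78 | $15.17 | $136.61
3 | $136.61 | $2.78 | $15.48 | $123.91
4 | $123.91 | $2.78 | $15.83 | $110.86
5 | $110.86 | $2.78 | $16.23 | $97.41
6 | $97.41 | $2.78 | $16.69 | $83.50
7 | $83.50 | $2.78 | $17.25 | $69.03
8 | $69.03 | $2.78 | $17.95 | $53.86
9 | $53.86 | $2.78 | $18.88 | $37.76
10 | $37.76 | $2.78 | $20.27 | $20.27
11 | $20.27 | $2.78 | $23.05 | $0.00
Total interest: $2.78 + $2.78 + $2.78 + $2.78 + $2.78 + $2.78 + $2.78 + $2.78 + $2.78 + $2.78 + $2.78 = $30.58

$30.58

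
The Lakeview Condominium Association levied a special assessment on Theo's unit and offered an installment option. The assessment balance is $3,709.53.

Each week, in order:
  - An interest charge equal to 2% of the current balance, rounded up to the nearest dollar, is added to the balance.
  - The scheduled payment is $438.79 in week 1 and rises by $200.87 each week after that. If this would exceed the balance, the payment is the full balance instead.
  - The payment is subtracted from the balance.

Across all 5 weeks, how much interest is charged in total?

Week 1: $3,709.53 +$75.00 interest = $3,784.53; pay $438.79 → $3,345.74
Week 2: $3,345.74 +$67.00 interest = $3,412.74; pay $639.66 → $2,773.08
Week 3: $2,773.08 +$56.00 interest = $2,829.08; pay $840.53 → $1,988.55
Week 4: $1,988.55 +$40.00 interest = $2,028.55; pay $1,041.40 → $987.15
Week 5: $987.15 +$20.00 interest = $1,007.15; pay $1,007.15 → $0.00
Total interest: $75.00 + $67.00 + $56.00 + $40.00 + $20.00 = $258.00

$258.00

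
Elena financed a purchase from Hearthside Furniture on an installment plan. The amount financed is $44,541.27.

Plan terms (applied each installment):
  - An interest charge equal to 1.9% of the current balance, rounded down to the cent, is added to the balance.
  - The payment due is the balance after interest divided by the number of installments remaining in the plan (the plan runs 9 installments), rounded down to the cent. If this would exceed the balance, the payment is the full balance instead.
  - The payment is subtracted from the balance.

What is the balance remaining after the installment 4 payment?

Installment 1: opening $44,541.27; interest $846.28 → $45,387.55; payment $5,043.06; balance $40,344.49
Installment 2: opening $40,344.49; interest $766.54 → $41,111.03; payment $5,138.87; balance $35,972.16
Installment 3: opening $35,972.16; interest $683.47 → $36,655.63; payment $5,236.51; balance $31,419.12
Installment 4: opening $31,419.12; interest $596.96 → $32,016.08; payment $5,336.01; balance $26,680.07

$26,680.07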